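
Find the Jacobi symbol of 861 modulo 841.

1

Reduce the numerator: 861 ≡ 20 (mod 841), so (861|841) = (20|841).
Factor out 2: 20 = 2^2·5. Since 841 ≡ 1 (mod 8), (2|841) = +1, and (2|841)^2 = +1. Now have (5|841).
5 ≡ 1 (mod 4), so quadratic reciprocity gives (5|841) = (841|5). Reduce: 841 ≡ 1 (mod 5). Now have (1|5).
(1|5) = 1. Collecting the sign factors: 1.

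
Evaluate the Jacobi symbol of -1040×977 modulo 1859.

0

By multiplicativity, (-1040·977/1859) = (-1040/1859)·(977/1859).
First factor (-1040/1859):
(-1040/1859)
  = (819/1859)    [-1040 ≡ 819 mod 1859]
  = -(1859/819)    [QR: both ≡ 3 mod 4, sign flips]
  = -(221/819)    [1859 ≡ 221 mod 819]
  = -(819/221)    [QR: 221 ≡ 1 mod 4, sign kept]
  = -(156/221)    [819 ≡ 156 mod 221]
  = -(39/221)    [221 ≡ 5 mod 8 ⇒ (2/221)^2 = +1]
  = -(221/39)    [QR: 221 ≡ 1 mod 4, sign kept]
  = -(26/39)    [221 ≡ 26 mod 39]
  = -(13/39)    [39 ≡ 7 mod 8 ⇒ (2/39) = +1]
  = -(39/13)    [QR: 13 ≡ 1 mod 4, sign kept]
  = -(0/13)    [39 ≡ 0 mod 13]
  = 0    [numerator 0, gcd > 1]
Second factor (977/1859):
(977/1859)
  = (1859/977)    [QR: 977 ≡ 1 mod 4, sign kept]
  = (882/977)    [1859 ≡ 882 mod 977]
  = (441/977)    [977 ≡ 1 mod 8 ⇒ (2/977) = +1]
  = (977/441)    [QR: 441 ≡ 1 mod 4, sign kept]
  = (95/441)    [977 ≡ 95 mod 441]
  = (441/95)    [QR: 441 ≡ 1 mod 4, sign kept]
  = (61/95)    [441 ≡ 61 mod 95]
  = (95/61)    [QR: 61 ≡ 1 mod 4, sign kept]
  = (34/61)    [95 ≡ 34 mod 61]
  = -(17/61)    [61 ≡ 5 mod 8 ⇒ (2/61) = -1]
  = -(61/17)    [QR: 17 ≡ 1 mod 4, sign kept]
  = -(10/17)    [61 ≡ 10 mod 17]
  = -(5/17)    [17 ≡ 1 mod 8 ⇒ (2/17) = +1]
  = -(17/5)    [QR: 5 ≡ 1 mod 4, sign kept]
  = -(2/5)    [17 ≡ 2 mod 5]
  = (1/5)    [5 ≡ 5 mod 8 ⇒ (2/5) = -1]
  = 1    [(1/5) = 1]
Product: (0)·(1) = 0.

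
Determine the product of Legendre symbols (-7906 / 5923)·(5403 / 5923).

1

By multiplicativity, (-7906·5403 / 5923) = (-7906 / 5923)·(5403 / 5923).
First factor (-7906 / 5923):
Reduce the numerator: -7906 ≡ 3940 (mod 5923), so (-7906 / 5923) = (3940 / 5923).
Factor out 2: 3940 = 2^2·985. Since 5923 ≡ 3 (mod 8), (2 / 5923) = -1, and (2 / 5923)^2 = +1. Now have (985 / 5923).
985 ≡ 1 (mod 4), so quadratic reciprocity gives (985 / 5923) = (5923 / 985). Reduce: 5923 ≡ 13 (mod 985). Now have (13 / 985).
13 ≡ 1 (mod 4), so quadratic reciprocity gives (13 / 985) = (985 / 13). Reduce: 985 ≡ 10 (mod 13). Now have (10 / 13).
Factor out 2: 10 = 2·5. Since 13 ≡ 5 (mod 8), (2 / 13) = -1. Now have -(5 / 13).
5 ≡ 1 (mod 4), so quadratic reciprocity gives (5 / 13) = (13 / 5). Reduce: 13 ≡ 3 (mod 5). Now have -(3 / 5).
5 ≡ 1 (mod 4), so quadratic reciprocity gives (3 / 5) = (5 / 3). Reduce: 5 ≡ 2 (mod 3). Now have -(2 / 3).
Factor out 2: 2 = 2. Since 3 ≡ 3 (mod 8), (2 / 3) = -1. Now have (1 / 3).
(1 / 3) = 1. Collecting the sign factors: 1.
Second factor (5403 / 5923):
Both 5403 ≡ 3 and 5923 ≡ 3 (mod 4), so reciprocity gives (5403 / 5923) = -(5923 / 5403). Reduce: 5923 ≡ 520 (mod 5403). Now have -(520 / 5403).
Factor out 2: 520 = 2^3·65. Since 5403 ≡ 3 (mod 8), (2 / 5403) = -1, and (2 / 5403)^3 = -1. Now have (65 / 5403).
65 ≡ 1 (mod 4), so quadratic reciprocity gives (65 / 5403) = (5403 / 65). Reduce: 5403 ≡ 8 (mod 65). Now have (8 / 65).
Factor out 2: 8 = 2^3. Since 65 ≡ 1 (mod 8), (2 / 65) = +1, and (2 / 65)^3 = +1. Now have (1 / 65).
(1 / 65) = 1. Collecting the sign factors: 1.
Product: (1)·(1) = 1.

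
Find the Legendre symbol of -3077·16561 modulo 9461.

By multiplicativity, (-3077·16561 / 9461) = (-3077 / 9461)·(16561 / 9461).
First factor (-3077 / 9461):
Pull out -1: (-3077 / 9461) = (-1 / 9461)·(3077 / 9461). Since 9461 ≡ 1 (mod 4), (-1 / 9461) = +1. Now have (3077 / 9461).
3077 ≡ 1 (mod 4), so quadratic reciprocity gives (3077 / 9461) = (9461 / 3077). Reduce: 9461 ≡ 230 (mod 3077). Now have (230 / 3077).
Factor out 2: 230 = 2·115. Since 3077 ≡ 5 (mod 8), (2 / 3077) = -1. Now have -(115 / 3077).
3077 ≡ 1 (mod 4), so quadratic reciprocity gives (115 / 3077) = (3077 / 115). Reduce: 3077 ≡ 87 (mod 115). Now have -(87 / 115).
Both 87 ≡ 3 and 115 ≡ 3 (mod 4), so reciprocity gives (87 / 115) = -(115 / 87). Reduce: 115 ≡ 28 (mod 87). Now have (28 / 87).
Factor out 2: 28 = 2^2·7. Since 87 ≡ 7 (mod 8), (2 / 87) = +1, and (2 / 87)^2 = +1. Now have (7 / 87).
Both 7 ≡ 3 and 87 ≡ 3 (mod 4), so reciprocity gives (7 / 87) = -(87 / 7). Reduce: 87 ≡ 3 (mod 7). Now have -(3 / 7).
Both 3 ≡ 3 and 7 ≡ 3 (mod 4), so reciprocity gives (3 / 7) = -(7 / 3). Reduce: 7 ≡ 1 (mod 3). Now have (1 / 3).
(1 / 3) = 1. Collecting the sign factors: 1.
Second factor (16561 / 9461):
Reduce the numerator: 16561 ≡ 7100 (mod 9461), so (16561 / 9461) = (7100 / 9461).
Factor out 2: 7100 = 2^2·1775. Since 9461 ≡ 5 (mod 8), (2 / 9461) = -1, and (2 / 9461)^2 = +1. Now have (1775 / 9461).
9461 ≡ 1 (mod 4), so quadratic reciprocity gives (1775 / 9461) = (9461 / 1775). Reduce: 9461 ≡ 586 (mod 1775). Now have (586 / 1775).
Factor out 2: 586 = 2·293. Since 1775 ≡ 7 (mod 8), (2 / 1775) = +1. Now have (293 / 1775).
293 ≡ 1 (mod 4), so quadratic reciprocity gives (293 / 1775) = (1775 / 293). Reduce: 1775 ≡ 17 (mod 293). Now have (17 / 293).
17 ≡ 1 (mod 4), so quadratic reciprocity gives (17 / 293) = (293 / 17). Reduce: 293 ≡ 4 (mod 17). Now have (4 / 17).
Factor out 2: 4 = 2^2. Since 17 ≡ 1 (mod 8), (2 / 17) = +1, and (2 / 17)^2 = +1. Now have (1 / 17).
(1 / 17) = 1. Collecting the sign factors: 1.
Product: (1)·(1) = 1.

1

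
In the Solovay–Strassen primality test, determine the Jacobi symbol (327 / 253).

(327 / 253)
  = (74 / 253)    [327 ≡ 74 mod 253]
  = -(37 / 253)    [253 ≡ 5 mod 8 ⇒ (2 / 253) = -1]
  = -(253 / 37)    [QR: 37 ≡ 1 mod 4, sign kept]
  = -(31 / 37)    [253 ≡ 31 mod 37]
  = -(37 / 31)    [QR: 37 ≡ 1 mod 4, sign kept]
  = -(6 / 31)    [37 ≡ 6 mod 31]
  = -(3 / 31)    [31 ≡ 7 mod 8 ⇒ (2 / 31) = +1]
  = (31 / 3)    [QR: both ≡ 3 mod 4, sign flips]
  = (1 / 3)    [31 ≡ 1 mod 3]
  = 1    [(1 / 3) = 1]

1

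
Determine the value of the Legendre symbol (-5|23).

1

Reduce the numerator: -5 ≡ 18 (mod 23), so (-5|23) = (18|23).
Factor out 2: 18 = 2·9. Since 23 ≡ 7 (mod 8), (2|23) = +1. Now have (9|23).
9 ≡ 1 (mod 4), so quadratic reciprocity gives (9|23) = (23|9). Reduce: 23 ≡ 5 (mod 9). Now have (5|9).
5 ≡ 1 (mod 4), so quadratic reciprocity gives (5|9) = (9|5). Reduce: 9 ≡ 4 (mod 5). Now have (4|5).
Factor out 2: 4 = 2^2. Since 5 ≡ 5 (mod 8), (2|5) = -1, and (2|5)^2 = +1. Now have (1|5).
(1|5) = 1. Collecting the sign factors: 1.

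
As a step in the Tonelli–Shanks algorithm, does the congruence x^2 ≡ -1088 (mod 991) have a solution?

Reduce the numerator: -1088 ≡ 894 (mod 991), so (-1088/991) = (894/991).
Factor out 2: 894 = 2·447. Since 991 ≡ 7 (mod 8), (2/991) = +1. Now have (447/991).
Both 447 ≡ 3 and 991 ≡ 3 (mod 4), so reciprocity gives (447/991) = -(991/447). Reduce: 991 ≡ 97 (mod 447). Now have -(97/447).
97 ≡ 1 (mod 4), so quadratic reciprocity gives (97/447) = (447/97). Reduce: 447 ≡ 59 (mod 97). Now have -(59/97).
97 ≡ 1 (mod 4), so quadratic reciprocity gives (59/97) = (97/59). Reduce: 97 ≡ 38 (mod 59). Now have -(38/59).
Factor out 2: 38 = 2·19. Since 59 ≡ 3 (mod 8), (2/59) = -1. Now have (19/59).
Both 19 ≡ 3 and 59 ≡ 3 (mod 4), so reciprocity gives (19/59) = -(59/19). Reduce: 59 ≡ 2 (mod 19). Now have -(2/19).
Factor out 2: 2 = 2. Since 19 ≡ 3 (mod 8), (2/19) = -1. Now have (1/19).
(1/19) = 1. Collecting the sign factors: 1.
The Legendre symbol is 1, so x^2 ≡ -1088 (mod 991) has solution.

yes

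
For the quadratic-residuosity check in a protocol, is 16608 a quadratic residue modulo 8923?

(16608/8923)
  = (7685/8923)    [16608 ≡ 7685 mod 8923]
  = (8923/7685)    [QR: 7685 ≡ 1 mod 4, sign kept]
  = (1238/7685)    [8923 ≡ 1238 mod 7685]
  = -(619/7685)    [7685 ≡ 5 mod 8 ⇒ (2/7685) = -1]
  = -(7685/619)    [QR: 7685 ≡ 1 mod 4, sign kept]
  = -(257/619)    [7685 ≡ 257 mod 619]
  = -(619/257)    [QR: 257 ≡ 1 mod 4, sign kept]
  = -(105/257)    [619 ≡ 105 mod 257]
  = -(257/105)    [QR: 105 ≡ 1 mod 4, sign kept]
  = -(47/105)    [257 ≡ 47 mod 105]
  = -(105/47)    [QR: 105 ≡ 1 mod 4, sign kept]
  = -(11/47)    [105 ≡ 11 mod 47]
  = (47/11)    [QR: both ≡ 3 mod 4, sign flips]
  = (3/11)    [47 ≡ 3 mod 11]
  = -(11/3)    [QR: both ≡ 3 mod 4, sign flips]
  = -(2/3)    [11 ≡ 2 mod 3]
  = (1/3)    [3 ≡ 3 mod 8 ⇒ (2/3) = -1]
  = 1    [(1/3) = 1]
The Legendre symbol is 1, so x^2 ≡ 16608 (mod 8923) has solution.

yes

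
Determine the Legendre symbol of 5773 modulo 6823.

1

5773 ≡ 1 (mod 4), so quadratic reciprocity gives (5773 / 6823) = (6823 / 5773). Reduce: 6823 ≡ 1050 (mod 5773). Now have (1050 / 5773).
Factor out 2: 1050 = 2·525. Since 5773 ≡ 5 (mod 8), (2 / 5773) = -1. Now have -(525 / 5773).
525 ≡ 1 (mod 4), so quadratic reciprocity gives (525 / 5773) = (5773 / 525). Reduce: 5773 ≡ 523 (mod 525). Now have -(523 / 525).
525 ≡ 1 (mod 4), so quadratic reciprocity gives (523 / 525) = (525 / 523). Reduce: 525 ≡ 2 (mod 523). Now have -(2 / 523).
Factor out 2: 2 = 2. Since 523 ≡ 3 (mod 8), (2 / 523) = -1. Now have (1 / 523).
(1 / 523) = 1. Collecting the sign factors: 1.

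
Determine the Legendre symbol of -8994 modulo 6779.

-1

(-8994|6779)
  = (4564|6779)    [-8994 ≡ 4564 mod 6779]
  = (1141|6779)    [6779 ≡ 3 mod 8 ⇒ (2|6779)^2 = +1]
  = (6779|1141)    [QR: 1141 ≡ 1 mod 4, sign kept]
  = (1074|1141)    [6779 ≡ 1074 mod 1141]
  = -(537|1141)    [1141 ≡ 5 mod 8 ⇒ (2|1141) = -1]
  = -(1141|537)    [QR: 537 ≡ 1 mod 4, sign kept]
  = -(67|537)    [1141 ≡ 67 mod 537]
  = -(537|67)    [QR: 537 ≡ 1 mod 4, sign kept]
  = -(1|67)    [537 ≡ 1 mod 67]
  = -1    [(1|67) = 1]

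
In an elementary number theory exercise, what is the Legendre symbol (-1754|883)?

-1

Reduce the numerator: -1754 ≡ 12 (mod 883), so (-1754|883) = (12|883).
Factor out 2: 12 = 2^2·3. Since 883 ≡ 3 (mod 8), (2|883) = -1, and (2|883)^2 = +1. Now have (3|883).
Both 3 ≡ 3 and 883 ≡ 3 (mod 4), so reciprocity gives (3|883) = -(883|3). Reduce: 883 ≡ 1 (mod 3). Now have -(1|3).
(1|3) = 1. Collecting the sign factors: -1.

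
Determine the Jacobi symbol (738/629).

Reduce the numerator: 738 ≡ 109 (mod 629), so (738/629) = (109/629).
109 ≡ 1 (mod 4), so quadratic reciprocity gives (109/629) = (629/109). Reduce: 629 ≡ 84 (mod 109). Now have (84/109).
Factor out 2: 84 = 2^2·21. Since 109 ≡ 5 (mod 8), (2/109) = -1, and (2/109)^2 = +1. Now have (21/109).
21 ≡ 1 (mod 4), so quadratic reciprocity gives (21/109) = (109/21). Reduce: 109 ≡ 4 (mod 21). Now have (4/21).
Factor out 2: 4 = 2^2. Since 21 ≡ 5 (mod 8), (2/21) = -1, and (2/21)^2 = +1. Now have (1/21).
(1/21) = 1. Collecting the sign factors: 1.

1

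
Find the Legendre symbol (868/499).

(868/499)
  = (369/499)    [868 ≡ 369 mod 499]
  = (499/369)    [QR: 369 ≡ 1 mod 4, sign kept]
  = (130/369)    [499 ≡ 130 mod 369]
  = (65/369)    [369 ≡ 1 mod 8 ⇒ (2/369) = +1]
  = (369/65)    [QR: 65 ≡ 1 mod 4, sign kept]
  = (44/65)    [369 ≡ 44 mod 65]
  = (11/65)    [65 ≡ 1 mod 8 ⇒ (2/65)^2 = +1]
  = (65/11)    [QR: 65 ≡ 1 mod 4, sign kept]
  = (10/11)    [65 ≡ 10 mod 11]
  = -(5/11)    [11 ≡ 3 mod 8 ⇒ (2/11) = -1]
  = -(11/5)    [QR: 5 ≡ 1 mod 4, sign kept]
  = -(1/5)    [11 ≡ 1 mod 5]
  = -1    [(1/5) = 1]

-1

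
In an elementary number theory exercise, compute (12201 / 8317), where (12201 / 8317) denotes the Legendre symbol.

1

(12201 / 8317)
  = (3884 / 8317)    [12201 ≡ 3884 mod 8317]
  = (971 / 8317)    [8317 ≡ 5 mod 8 ⇒ (2 / 8317)^2 = +1]
  = (8317 / 971)    [QR: 8317 ≡ 1 mod 4, sign kept]
  = (549 / 971)    [8317 ≡ 549 mod 971]
  = (971 / 549)    [QR: 549 ≡ 1 mod 4, sign kept]
  = (422 / 549)    [971 ≡ 422 mod 549]
  = -(211 / 549)    [549 ≡ 5 mod 8 ⇒ (2 / 549) = -1]
  = -(549 / 211)    [QR: 549 ≡ 1 mod 4, sign kept]
  = -(127 / 211)    [549 ≡ 127 mod 211]
  = (211 / 127)    [QR: both ≡ 3 mod 4, sign flips]
  = (84 / 127)    [211 ≡ 84 mod 127]
  = (21 / 127)    [127 ≡ 7 mod 8 ⇒ (2 / 127)^2 = +1]
  = (127 / 21)    [QR: 21 ≡ 1 mod 4, sign kept]
  = (1 / 21)    [127 ≡ 1 mod 21]
  = 1    [(1 / 21) = 1]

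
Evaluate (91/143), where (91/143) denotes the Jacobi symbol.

0

(91/143)
  = -(143/91)    [QR: both ≡ 3 mod 4, sign flips]
  = -(52/91)    [143 ≡ 52 mod 91]
  = -(13/91)    [91 ≡ 3 mod 8 ⇒ (2/91)^2 = +1]
  = -(91/13)    [QR: 13 ≡ 1 mod 4, sign kept]
  = -(0/13)    [91 ≡ 0 mod 13]
  = 0    [numerator 0, gcd > 1]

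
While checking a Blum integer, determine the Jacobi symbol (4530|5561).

(4530|5561)
  = (2265|5561)    [5561 ≡ 1 mod 8 ⇒ (2|5561) = +1]
  = (5561|2265)    [QR: 2265 ≡ 1 mod 4, sign kept]
  = (1031|2265)    [5561 ≡ 1031 mod 2265]
  = (2265|1031)    [QR: 2265 ≡ 1 mod 4, sign kept]
  = (203|1031)    [2265 ≡ 203 mod 1031]
  = -(1031|203)    [QR: both ≡ 3 mod 4, sign flips]
  = -(16|203)    [1031 ≡ 16 mod 203]
  = -(1|203)    [203 ≡ 3 mod 8 ⇒ (2|203)^4 = +1]
  = -1    [(1|203) = 1]

-1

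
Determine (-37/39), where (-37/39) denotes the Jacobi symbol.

(-37/39)
  = -(37/39)    [39 ≡ 3 mod 4 ⇒ (-1/39) = -1]
  = -(39/37)    [QR: 37 ≡ 1 mod 4, sign kept]
  = -(2/37)    [39 ≡ 2 mod 37]
  = (1/37)    [37 ≡ 5 mod 8 ⇒ (2/37) = -1]
  = 1    [(1/37) = 1]

1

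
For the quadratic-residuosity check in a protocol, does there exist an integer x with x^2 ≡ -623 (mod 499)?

no

(-623|499)
  = (375|499)    [-623 ≡ 375 mod 499]
  = -(499|375)    [QR: both ≡ 3 mod 4, sign flips]
  = -(124|375)    [499 ≡ 124 mod 375]
  = -(31|375)    [375 ≡ 7 mod 8 ⇒ (2|375)^2 = +1]
  = (375|31)    [QR: both ≡ 3 mod 4, sign flips]
  = (3|31)    [375 ≡ 3 mod 31]
  = -(31|3)    [QR: both ≡ 3 mod 4, sign flips]
  = -(1|3)    [31 ≡ 1 mod 3]
  = -1    [(1|3) = 1]
(-623|499) = -1, and 499 is prime, so -623 is not a quadratic residue mod 499.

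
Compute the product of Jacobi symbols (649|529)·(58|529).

1

By multiplicativity, (649·58|529) = (649|529)·(58|529).
First factor (649|529):
(649|529)
  = (120|529)    [649 ≡ 120 mod 529]
  = (15|529)    [529 ≡ 1 mod 8 ⇒ (2|529)^3 = +1]
  = (529|15)    [QR: 529 ≡ 1 mod 4, sign kept]
  = (4|15)    [529 ≡ 4 mod 15]
  = (1|15)    [15 ≡ 7 mod 8 ⇒ (2|15)^2 = +1]
  = 1    [(1|15) = 1]
Second factor (58|529):
(58|529)
  = (29|529)    [529 ≡ 1 mod 8 ⇒ (2|529) = +1]
  = (529|29)    [QR: 29 ≡ 1 mod 4, sign kept]
  = (7|29)    [529 ≡ 7 mod 29]
  = (29|7)    [QR: 29 ≡ 1 mod 4, sign kept]
  = (1|7)    [29 ≡ 1 mod 7]
  = 1    [(1|7) = 1]
Product: (1)·(1) = 1.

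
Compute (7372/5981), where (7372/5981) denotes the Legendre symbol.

(7372/5981)
  = (1391/5981)    [7372 ≡ 1391 mod 5981]
  = (5981/1391)    [QR: 5981 ≡ 1 mod 4, sign kept]
  = (417/1391)    [5981 ≡ 417 mod 1391]
  = (1391/417)    [QR: 417 ≡ 1 mod 4, sign kept]
  = (140/417)    [1391 ≡ 140 mod 417]
  = (35/417)    [417 ≡ 1 mod 8 ⇒ (2/417)^2 = +1]
  = (417/35)    [QR: 417 ≡ 1 mod 4, sign kept]
  = (32/35)    [417 ≡ 32 mod 35]
  = -(1/35)    [35 ≡ 3 mod 8 ⇒ (2/35)^5 = -1]
  = -1    [(1/35) = 1]

-1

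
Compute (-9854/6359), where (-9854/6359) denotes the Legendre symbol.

1

(-9854/6359)
  = -(9854/6359)    [6359 ≡ 3 mod 4 ⇒ (-1/6359) = -1]
  = -(3495/6359)    [9854 ≡ 3495 mod 6359]
  = (6359/3495)    [QR: both ≡ 3 mod 4, sign flips]
  = (2864/3495)    [6359 ≡ 2864 mod 3495]
  = (179/3495)    [3495 ≡ 7 mod 8 ⇒ (2/3495)^4 = +1]
  = -(3495/179)    [QR: both ≡ 3 mod 4, sign flips]
  = -(94/179)    [3495 ≡ 94 mod 179]
  = (47/179)    [179 ≡ 3 mod 8 ⇒ (2/179) = -1]
  = -(179/47)    [QR: both ≡ 3 mod 4, sign flips]
  = -(38/47)    [179 ≡ 38 mod 47]
  = -(19/47)    [47 ≡ 7 mod 8 ⇒ (2/47) = +1]
  = (47/19)    [QR: both ≡ 3 mod 4, sign flips]
  = (9/19)    [47 ≡ 9 mod 19]
  = (19/9)    [QR: 9 ≡ 1 mod 4, sign kept]
  = (1/9)    [19 ≡ 1 mod 9]
  = 1    [(1/9) = 1]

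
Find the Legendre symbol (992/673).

(992/673)
  = (319/673)    [992 ≡ 319 mod 673]
  = (673/319)    [QR: 673 ≡ 1 mod 4, sign kept]
  = (35/319)    [673 ≡ 35 mod 319]
  = -(319/35)    [QR: both ≡ 3 mod 4, sign flips]
  = -(4/35)    [319 ≡ 4 mod 35]
  = -(1/35)    [35 ≡ 3 mod 8 ⇒ (2/35)^2 = +1]
  = -1    [(1/35) = 1]

-1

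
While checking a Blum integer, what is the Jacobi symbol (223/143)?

-1

Reduce the numerator: 223 ≡ 80 (mod 143), so (223/143) = (80/143).
Factor out 2: 80 = 2^4·5. Since 143 ≡ 7 (mod 8), (2/143) = +1, and (2/143)^4 = +1. Now have (5/143).
5 ≡ 1 (mod 4), so quadratic reciprocity gives (5/143) = (143/5). Reduce: 143 ≡ 3 (mod 5). Now have (3/5).
5 ≡ 1 (mod 4), so quadratic reciprocity gives (3/5) = (5/3). Reduce: 5 ≡ 2 (mod 3). Now have (2/3).
Factor out 2: 2 = 2. Since 3 ≡ 3 (mod 8), (2/3) = -1. Now have -(1/3).
(1/3) = 1. Collecting the sign factors: -1.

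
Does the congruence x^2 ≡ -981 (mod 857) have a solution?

Reduce the numerator: -981 ≡ 733 (mod 857), so (-981/857) = (733/857).
733 ≡ 1 (mod 4), so quadratic reciprocity gives (733/857) = (857/733). Reduce: 857 ≡ 124 (mod 733). Now have (124/733).
Factor out 2: 124 = 2^2·31. Since 733 ≡ 5 (mod 8), (2/733) = -1, and (2/733)^2 = +1. Now have (31/733).
733 ≡ 1 (mod 4), so quadratic reciprocity gives (31/733) = (733/31). Reduce: 733 ≡ 20 (mod 31). Now have (20/31).
Factor out 2: 20 = 2^2·5. Since 31 ≡ 7 (mod 8), (2/31) = +1, and (2/31)^2 = +1. Now have (5/31).
5 ≡ 1 (mod 4), so quadratic reciprocity gives (5/31) = (31/5). Reduce: 31 ≡ 1 (mod 5). Now have (1/5).
(1/5) = 1. Collecting the sign factors: 1.
(-981/857) = 1, and 857 is prime, so -981 is a quadratic residue mod 857.

yes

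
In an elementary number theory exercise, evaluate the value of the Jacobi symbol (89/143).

(89/143)
  = (143/89)    [QR: 89 ≡ 1 mod 4, sign kept]
  = (54/89)    [143 ≡ 54 mod 89]
  = (27/89)    [89 ≡ 1 mod 8 ⇒ (2/89) = +1]
  = (89/27)    [QR: 89 ≡ 1 mod 4, sign kept]
  = (8/27)    [89 ≡ 8 mod 27]
  = -(1/27)    [27 ≡ 3 mod 8 ⇒ (2/27)^3 = -1]
  = -1    [(1/27) = 1]

-1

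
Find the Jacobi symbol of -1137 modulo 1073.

(-1137/1073)
  = (1137/1073)    [1073 ≡ 1 mod 4 ⇒ (-1/1073) = +1]
  = (64/1073)    [1137 ≡ 64 mod 1073]
  = (1/1073)    [1073 ≡ 1 mod 8 ⇒ (2/1073)^6 = +1]
  = 1    [(1/1073) = 1]

1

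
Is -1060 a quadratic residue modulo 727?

(-1060/727)
  = (394/727)    [-1060 ≡ 394 mod 727]
  = (197/727)    [727 ≡ 7 mod 8 ⇒ (2/727) = +1]
  = (727/197)    [QR: 197 ≡ 1 mod 4, sign kept]
  = (136/197)    [727 ≡ 136 mod 197]
  = -(17/197)    [197 ≡ 5 mod 8 ⇒ (2/197)^3 = -1]
  = -(197/17)    [QR: 17 ≡ 1 mod 4, sign kept]
  = -(10/17)    [197 ≡ 10 mod 17]
  = -(5/17)    [17 ≡ 1 mod 8 ⇒ (2/17) = +1]
  = -(17/5)    [QR: 5 ≡ 1 mod 4, sign kept]
  = -(2/5)    [17 ≡ 2 mod 5]
  = (1/5)    [5 ≡ 5 mod 8 ⇒ (2/5) = -1]
  = 1    [(1/5) = 1]
The Legendre symbol is 1, so x^2 ≡ -1060 (mod 727) has solution.

yes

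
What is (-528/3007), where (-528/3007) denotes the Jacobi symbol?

-1

Reduce the numerator: -528 ≡ 2479 (mod 3007), so (-528/3007) = (2479/3007).
Both 2479 ≡ 3 and 3007 ≡ 3 (mod 4), so reciprocity gives (2479/3007) = -(3007/2479). Reduce: 3007 ≡ 528 (mod 2479). Now have -(528/2479).
Factor out 2: 528 = 2^4·33. Since 2479 ≡ 7 (mod 8), (2/2479) = +1, and (2/2479)^4 = +1. Now have -(33/2479).
33 ≡ 1 (mod 4), so quadratic reciprocity gives (33/2479) = (2479/33). Reduce: 2479 ≡ 4 (mod 33). Now have -(4/33).
Factor out 2: 4 = 2^2. Since 33 ≡ 1 (mod 8), (2/33) = +1, and (2/33)^2 = +1. Now have -(1/33).
(1/33) = 1. Collecting the sign factors: -1.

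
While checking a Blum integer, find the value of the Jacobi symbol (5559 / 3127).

(5559 / 3127)
  = (2432 / 3127)    [5559 ≡ 2432 mod 3127]
  = (19 / 3127)    [3127 ≡ 7 mod 8 ⇒ (2 / 3127)^7 = +1]
  = -(3127 / 19)    [QR: both ≡ 3 mod 4, sign flips]
  = -(11 / 19)    [3127 ≡ 11 mod 19]
  = (19 / 11)    [QR: both ≡ 3 mod 4, sign flips]
  = (8 / 11)    [19 ≡ 8 mod 11]
  = -(1 / 11)    [11 ≡ 3 mod 8 ⇒ (2 / 11)^3 = -1]
  = -1    [(1 / 11) = 1]

-1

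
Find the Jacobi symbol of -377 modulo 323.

1

Reduce the numerator: -377 ≡ 269 (mod 323), so (-377|323) = (269|323).
269 ≡ 1 (mod 4), so quadratic reciprocity gives (269|323) = (323|269). Reduce: 323 ≡ 54 (mod 269). Now have (54|269).
Factor out 2: 54 = 2·27. Since 269 ≡ 5 (mod 8), (2|269) = -1. Now have -(27|269).
269 ≡ 1 (mod 4), so quadratic reciprocity gives (27|269) = (269|27). Reduce: 269 ≡ 26 (mod 27). Now have -(26|27).
Factor out 2: 26 = 2·13. Since 27 ≡ 3 (mod 8), (2|27) = -1. Now have (13|27).
13 ≡ 1 (mod 4), so quadratic reciprocity gives (13|27) = (27|13). Reduce: 27 ≡ 1 (mod 13). Now have (1|13).
(1|13) = 1. Collecting the sign factors: 1.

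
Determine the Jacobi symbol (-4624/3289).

(-4624/3289)
  = (1954/3289)    [-4624 ≡ 1954 mod 3289]
  = (977/3289)    [3289 ≡ 1 mod 8 ⇒ (2/3289) = +1]
  = (3289/977)    [QR: 977 ≡ 1 mod 4, sign kept]
  = (358/977)    [3289 ≡ 358 mod 977]
  = (179/977)    [977 ≡ 1 mod 8 ⇒ (2/977) = +1]
  = (977/179)    [QR: 977 ≡ 1 mod 4, sign kept]
  = (82/179)    [977 ≡ 82 mod 179]
  = -(41/179)    [179 ≡ 3 mod 8 ⇒ (2/179) = -1]
  = -(179/41)    [QR: 41 ≡ 1 mod 4, sign kept]
  = -(15/41)    [179 ≡ 15 mod 41]
  = -(41/15)    [QR: 41 ≡ 1 mod 4, sign kept]
  = -(11/15)    [41 ≡ 11 mod 15]
  = (15/11)    [QR: both ≡ 3 mod 4, sign flips]
  = (4/11)    [15 ≡ 4 mod 11]
  = (1/11)    [11 ≡ 3 mod 8 ⇒ (2/11)^2 = +1]
  = 1    [(1/11) = 1]

1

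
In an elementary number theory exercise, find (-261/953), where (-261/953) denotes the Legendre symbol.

1

Reduce the numerator: -261 ≡ 692 (mod 953), so (-261/953) = (692/953).
Factor out 2: 692 = 2^2·173. Since 953 ≡ 1 (mod 8), (2/953) = +1, and (2/953)^2 = +1. Now have (173/953).
173 ≡ 1 (mod 4), so quadratic reciprocity gives (173/953) = (953/173). Reduce: 953 ≡ 88 (mod 173). Now have (88/173).
Factor out 2: 88 = 2^3·11. Since 173 ≡ 5 (mod 8), (2/173) = -1, and (2/173)^3 = -1. Now have -(11/173).
173 ≡ 1 (mod 4), so quadratic reciprocity gives (11/173) = (173/11). Reduce: 173 ≡ 8 (mod 11). Now have -(8/11).
Factor out 2: 8 = 2^3. Since 11 ≡ 3 (mod 8), (2/11) = -1, and (2/11)^3 = -1. Now have (1/11).
(1/11) = 1. Collecting the sign factors: 1.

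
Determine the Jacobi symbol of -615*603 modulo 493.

-1

By multiplicativity, (-615·603|493) = (-615|493)·(603|493).
First factor (-615|493):
(-615|493)
  = (615|493)    [493 ≡ 1 mod 4 ⇒ (-1|493) = +1]
  = (122|493)    [615 ≡ 122 mod 493]
  = -(61|493)    [493 ≡ 5 mod 8 ⇒ (2|493) = -1]
  = -(493|61)    [QR: 61 ≡ 1 mod 4, sign kept]
  = -(5|61)    [493 ≡ 5 mod 61]
  = -(61|5)    [QR: 5 ≡ 1 mod 4, sign kept]
  = -(1|5)    [61 ≡ 1 mod 5]
  = -1    [(1|5) = 1]
Second factor (603|493):
(603|493)
  = (110|493)    [603 ≡ 110 mod 493]
  = -(55|493)    [493 ≡ 5 mod 8 ⇒ (2|493) = -1]
  = -(493|55)    [QR: 493 ≡ 1 mod 4, sign kept]
  = -(53|55)    [493 ≡ 53 mod 55]
  = -(55|53)    [QR: 53 ≡ 1 mod 4, sign kept]
  = -(2|53)    [55 ≡ 2 mod 53]
  = (1|53)    [53 ≡ 5 mod 8 ⇒ (2|53) = -1]
  = 1    [(1|53) = 1]
Product: (-1)·(1) = -1.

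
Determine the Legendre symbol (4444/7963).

1

Factor out 2: 4444 = 2^2·1111. Since 7963 ≡ 3 (mod 8), (2/7963) = -1, and (2/7963)^2 = +1. Now have (1111/7963).
Both 1111 ≡ 3 and 7963 ≡ 3 (mod 4), so reciprocity gives (1111/7963) = -(7963/1111). Reduce: 7963 ≡ 186 (mod 1111). Now have -(186/1111).
Factor out 2: 186 = 2·93. Since 1111 ≡ 7 (mod 8), (2/1111) = +1. Now have -(93/1111).
93 ≡ 1 (mod 4), so quadratic reciprocity gives (93/1111) = (1111/93). Reduce: 1111 ≡ 88 (mod 93). Now have -(88/93).
Factor out 2: 88 = 2^3·11. Since 93 ≡ 5 (mod 8), (2/93) = -1, and (2/93)^3 = -1. Now have (11/93).
93 ≡ 1 (mod 4), so quadratic reciprocity gives (11/93) = (93/11). Reduce: 93 ≡ 5 (mod 11). Now have (5/11).
5 ≡ 1 (mod 4), so quadratic reciprocity gives (5/11) = (11/5). Reduce: 11 ≡ 1 (mod 5). Now have (1/5).
(1/5) = 1. Collecting the sign factors: 1.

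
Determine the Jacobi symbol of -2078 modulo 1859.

1

Pull out -1: (-2078 / 1859) = (-1 / 1859)·(2078 / 1859). Since 1859 ≡ 3 (mod 4), (-1 / 1859) = -1. Now have -(2078 / 1859).
Reduce the numerator: 2078 ≡ 219 (mod 1859), so (2078 / 1859) = (219 / 1859).
Both 219 ≡ 3 and 1859 ≡ 3 (mod 4), so reciprocity gives (219 / 1859) = -(1859 / 219). Reduce: 1859 ≡ 107 (mod 219). Now have (107 / 219).
Both 107 ≡ 3 and 219 ≡ 3 (mod 4), so reciprocity gives (107 / 219) = -(219 / 107). Reduce: 219 ≡ 5 (mod 107). Now have -(5 / 107).
5 ≡ 1 (mod 4), so quadratic reciprocity gives (5 / 107) = (107 / 5). Reduce: 107 ≡ 2 (mod 5). Now have -(2 / 5).
Factor out 2: 2 = 2. Since 5 ≡ 5 (mod 8), (2 / 5) = -1. Now have (1 / 5).
(1 / 5) = 1. Collecting the sign factors: 1.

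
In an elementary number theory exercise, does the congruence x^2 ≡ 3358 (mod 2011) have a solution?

yes

(3358/2011)
  = (1347/2011)    [3358 ≡ 1347 mod 2011]
  = -(2011/1347)    [QR: both ≡ 3 mod 4, sign flips]
  = -(664/1347)    [2011 ≡ 664 mod 1347]
  = (83/1347)    [1347 ≡ 3 mod 8 ⇒ (2/1347)^3 = -1]
  = -(1347/83)    [QR: both ≡ 3 mod 4, sign flips]
  = -(19/83)    [1347 ≡ 19 mod 83]
  = (83/19)    [QR: both ≡ 3 mod 4, sign flips]
  = (7/19)    [83 ≡ 7 mod 19]
  = -(19/7)    [QR: both ≡ 3 mod 4, sign flips]
  = -(5/7)    [19 ≡ 5 mod 7]
  = -(7/5)    [QR: 5 ≡ 1 mod 4, sign kept]
  = -(2/5)    [7 ≡ 2 mod 5]
  = (1/5)    [5 ≡ 5 mod 8 ⇒ (2/5) = -1]
  = 1    [(1/5) = 1]
The Legendre symbol is 1, so x^2 ≡ 3358 (mod 2011) has solution.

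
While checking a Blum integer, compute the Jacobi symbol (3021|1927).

1

Reduce the numerator: 3021 ≡ 1094 (mod 1927), so (3021|1927) = (1094|1927).
Factor out 2: 1094 = 2·547. Since 1927 ≡ 7 (mod 8), (2|1927) = +1. Now have (547|1927).
Both 547 ≡ 3 and 1927 ≡ 3 (mod 4), so reciprocity gives (547|1927) = -(1927|547). Reduce: 1927 ≡ 286 (mod 547). Now have -(286|547).
Factor out 2: 286 = 2·143. Since 547 ≡ 3 (mod 8), (2|547) = -1. Now have (143|547).
Both 143 ≡ 3 and 547 ≡ 3 (mod 4), so reciprocity gives (143|547) = -(547|143). Reduce: 547 ≡ 118 (mod 143). Now have -(118|143).
Factor out 2: 118 = 2·59. Since 143 ≡ 7 (mod 8), (2|143) = +1. Now have -(59|143).
Both 59 ≡ 3 and 143 ≡ 3 (mod 4), so reciprocity gives (59|143) = -(143|59). Reduce: 143 ≡ 25 (mod 59). Now have (25|59).
25 ≡ 1 (mod 4), so quadratic reciprocity gives (25|59) = (59|25). Reduce: 59 ≡ 9 (mod 25). Now have (9|25).
9 ≡ 1 (mod 4), so quadratic reciprocity gives (9|25) = (25|9). Reduce: 25 ≡ 7 (mod 9). Now have (7|9).
9 ≡ 1 (mod 4), so quadratic reciprocity gives (7|9) = (9|7). Reduce: 9 ≡ 2 (mod 7). Now have (2|7).
Factor out 2: 2 = 2. Since 7 ≡ 7 (mod 8), (2|7) = +1. Now have (1|7).
(1|7) = 1. Collecting the sign factors: 1.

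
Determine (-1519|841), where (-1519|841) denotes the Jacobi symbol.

(-1519|841)
  = (163|841)    [-1519 ≡ 163 mod 841]
  = (841|163)    [QR: 841 ≡ 1 mod 4, sign kept]
  = (26|163)    [841 ≡ 26 mod 163]
  = -(13|163)    [163 ≡ 3 mod 8 ⇒ (2|163) = -1]
  = -(163|13)    [QR: 13 ≡ 1 mod 4, sign kept]
  = -(7|13)    [163 ≡ 7 mod 13]
  = -(13|7)    [QR: 13 ≡ 1 mod 4, sign kept]
  = -(6|7)    [13 ≡ 6 mod 7]
  = -(3|7)    [7 ≡ 7 mod 8 ⇒ (2|7) = +1]
  = (7|3)    [QR: both ≡ 3 mod 4, sign flips]
  = (1|3)    [7 ≡ 1 mod 3]
  = 1    [(1|3) = 1]

1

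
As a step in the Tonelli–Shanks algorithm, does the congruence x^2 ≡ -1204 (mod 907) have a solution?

(-1204|907)
  = (610|907)    [-1204 ≡ 610 mod 907]
  = -(305|907)    [907 ≡ 3 mod 8 ⇒ (2|907) = -1]
  = -(907|305)    [QR: 305 ≡ 1 mod 4, sign kept]
  = -(297|305)    [907 ≡ 297 mod 305]
  = -(305|297)    [QR: 297 ≡ 1 mod 4, sign kept]
  = -(8|297)    [305 ≡ 8 mod 297]
  = -(1|297)    [297 ≡ 1 mod 8 ⇒ (2|297)^3 = +1]
  = -1    [(1|297) = 1]
(-1204|907) = -1, and 907 is prime, so -1204 is not a quadratic residue mod 907.

no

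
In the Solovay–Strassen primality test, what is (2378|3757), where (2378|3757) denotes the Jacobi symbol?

1

Factor out 2: 2378 = 2·1189. Since 3757 ≡ 5 (mod 8), (2|3757) = -1. Now have -(1189|3757).
1189 ≡ 1 (mod 4), so quadratic reciprocity gives (1189|3757) = (3757|1189). Reduce: 3757 ≡ 190 (mod 1189). Now have -(190|1189).
Factor out 2: 190 = 2·95. Since 1189 ≡ 5 (mod 8), (2|1189) = -1. Now have (95|1189).
1189 ≡ 1 (mod 4), so quadratic reciprocity gives (95|1189) = (1189|95). Reduce: 1189 ≡ 49 (mod 95). Now have (49|95).
49 ≡ 1 (mod 4), so quadratic reciprocity gives (49|95) = (95|49). Reduce: 95 ≡ 46 (mod 49). Now have (46|49).
Factor out 2: 46 = 2·23. Since 49 ≡ 1 (mod 8), (2|49) = +1. Now have (23|49).
49 ≡ 1 (mod 4), so quadratic reciprocity gives (23|49) = (49|23). Reduce: 49 ≡ 3 (mod 23). Now have (3|23).
Both 3 ≡ 3 and 23 ≡ 3 (mod 4), so reciprocity gives (3|23) = -(23|3). Reduce: 23 ≡ 2 (mod 3). Now have -(2|3).
Factor out 2: 2 = 2. Since 3 ≡ 3 (mod 8), (2|3) = -1. Now have (1|3).
(1|3) = 1. Collecting the sign factors: 1.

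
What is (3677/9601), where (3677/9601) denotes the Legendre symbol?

-1

3677 ≡ 1 (mod 4), so quadratic reciprocity gives (3677/9601) = (9601/3677). Reduce: 9601 ≡ 2247 (mod 3677). Now have (2247/3677).
3677 ≡ 1 (mod 4), so quadratic reciprocity gives (2247/3677) = (3677/2247). Reduce: 3677 ≡ 1430 (mod 2247). Now have (1430/2247).
Factor out 2: 1430 = 2·715. Since 2247 ≡ 7 (mod 8), (2/2247) = +1. Now have (715/2247).
Both 715 ≡ 3 and 2247 ≡ 3 (mod 4), so reciprocity gives (715/2247) = -(2247/715). Reduce: 2247 ≡ 102 (mod 715). Now have -(102/715).
Factor out 2: 102 = 2·51. Since 715 ≡ 3 (mod 8), (2/715) = -1. Now have (51/715).
Both 51 ≡ 3 and 715 ≡ 3 (mod 4), so reciprocity gives (51/715) = -(715/51). Reduce: 715 ≡ 1 (mod 51). Now have -(1/51).
(1/51) = 1. Collecting the sign factors: -1.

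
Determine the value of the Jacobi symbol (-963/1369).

Reduce the numerator: -963 ≡ 406 (mod 1369), so (-963/1369) = (406/1369).
Factor out 2: 406 = 2·203. Since 1369 ≡ 1 (mod 8), (2/1369) = +1. Now have (203/1369).
1369 ≡ 1 (mod 4), so quadratic reciprocity gives (203/1369) = (1369/203). Reduce: 1369 ≡ 151 (mod 203). Now have (151/203).
Both 151 ≡ 3 and 203 ≡ 3 (mod 4), so reciprocity gives (151/203) = -(203/151). Reduce: 203 ≡ 52 (mod 151). Now have -(52/151).
Factor out 2: 52 = 2^2·13. Since 151 ≡ 7 (mod 8), (2/151) = +1, and (2/151)^2 = +1. Now have -(13/151).
13 ≡ 1 (mod 4), so quadratic reciprocity gives (13/151) = (151/13). Reduce: 151 ≡ 8 (mod 13). Now have -(8/13).
Factor out 2: 8 = 2^3. Since 13 ≡ 5 (mod 8), (2/13) = -1, and (2/13)^3 = -1. Now have (1/13).
(1/13) = 1. Collecting the sign factors: 1.

1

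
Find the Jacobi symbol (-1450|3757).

-1

(-1450|3757)
  = (2307|3757)    [-1450 ≡ 2307 mod 3757]
  = (3757|2307)    [QR: 3757 ≡ 1 mod 4, sign kept]
  = (1450|2307)    [3757 ≡ 1450 mod 2307]
  = -(725|2307)    [2307 ≡ 3 mod 8 ⇒ (2|2307) = -1]
  = -(2307|725)    [QR: 725 ≡ 1 mod 4, sign kept]
  = -(132|725)    [2307 ≡ 132 mod 725]
  = -(33|725)    [725 ≡ 5 mod 8 ⇒ (2|725)^2 = +1]
  = -(725|33)    [QR: 33 ≡ 1 mod 4, sign kept]
  = -(32|33)    [725 ≡ 32 mod 33]
  = -(1|33)    [33 ≡ 1 mod 8 ⇒ (2|33)^5 = +1]
  = -1    [(1|33) = 1]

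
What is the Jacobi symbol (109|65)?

(109|65)
  = (44|65)    [109 ≡ 44 mod 65]
  = (11|65)    [65 ≡ 1 mod 8 ⇒ (2|65)^2 = +1]
  = (65|11)    [QR: 65 ≡ 1 mod 4, sign kept]
  = (10|11)    [65 ≡ 10 mod 11]
  = -(5|11)    [11 ≡ 3 mod 8 ⇒ (2|11) = -1]
  = -(11|5)    [QR: 5 ≡ 1 mod 4, sign kept]
  = -(1|5)    [11 ≡ 1 mod 5]
  = -1    [(1|5) = 1]

-1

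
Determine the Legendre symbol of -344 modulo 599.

1

(-344/599)
  = -(344/599)    [599 ≡ 3 mod 4 ⇒ (-1/599) = -1]
  = -(43/599)    [599 ≡ 7 mod 8 ⇒ (2/599)^3 = +1]
  = (599/43)    [QR: both ≡ 3 mod 4, sign flips]
  = (40/43)    [599 ≡ 40 mod 43]
  = -(5/43)    [43 ≡ 3 mod 8 ⇒ (2/43)^3 = -1]
  = -(43/5)    [QR: 5 ≡ 1 mod 4, sign kept]
  = -(3/5)    [43 ≡ 3 mod 5]
  = -(5/3)    [QR: 5 ≡ 1 mod 4, sign kept]
  = -(2/3)    [5 ≡ 2 mod 3]
  = (1/3)    [3 ≡ 3 mod 8 ⇒ (2/3) = -1]
  = 1    [(1/3) = 1]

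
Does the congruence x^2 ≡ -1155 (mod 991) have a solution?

yes

(-1155/991)
  = -(1155/991)    [991 ≡ 3 mod 4 ⇒ (-1/991) = -1]
  = -(164/991)    [1155 ≡ 164 mod 991]
  = -(41/991)    [991 ≡ 7 mod 8 ⇒ (2/991)^2 = +1]
  = -(991/41)    [QR: 41 ≡ 1 mod 4, sign kept]
  = -(7/41)    [991 ≡ 7 mod 41]
  = -(41/7)    [QR: 41 ≡ 1 mod 4, sign kept]
  = -(6/7)    [41 ≡ 6 mod 7]
  = -(3/7)    [7 ≡ 7 mod 8 ⇒ (2/7) = +1]
  = (7/3)    [QR: both ≡ 3 mod 4, sign flips]
  = (1/3)    [7 ≡ 1 mod 3]
  = 1    [(1/3) = 1]
(-1155/991) = 1, and 991 is prime, so -1155 is a quadratic residue mod 991.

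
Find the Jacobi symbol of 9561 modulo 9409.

1

(9561/9409)
  = (152/9409)    [9561 ≡ 152 mod 9409]
  = (19/9409)    [9409 ≡ 1 mod 8 ⇒ (2/9409)^3 = +1]
  = (9409/19)    [QR: 9409 ≡ 1 mod 4, sign kept]
  = (4/19)    [9409 ≡ 4 mod 19]
  = (1/19)    [19 ≡ 3 mod 8 ⇒ (2/19)^2 = +1]
  = 1    [(1/19) = 1]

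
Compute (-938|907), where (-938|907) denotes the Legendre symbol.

Pull out -1: (-938|907) = (-1|907)·(938|907). Since 907 ≡ 3 (mod 4), (-1|907) = -1. Now have -(938|907).
Reduce the numerator: 938 ≡ 31 (mod 907), so (938|907) = (31|907).
Both 31 ≡ 3 and 907 ≡ 3 (mod 4), so reciprocity gives (31|907) = -(907|31). Reduce: 907 ≡ 8 (mod 31). Now have (8|31).
Factor out 2: 8 = 2^3. Since 31 ≡ 7 (mod 8), (2|31) = +1, and (2|31)^3 = +1. Now have (1|31).
(1|31) = 1. Collecting the sign factors: 1.

1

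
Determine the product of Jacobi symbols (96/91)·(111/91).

By multiplicativity, (96·111/91) = (96/91)·(111/91).
First factor (96/91):
(96/91)
  = (5/91)    [96 ≡ 5 mod 91]
  = (91/5)    [QR: 5 ≡ 1 mod 4, sign kept]
  = (1/5)    [91 ≡ 1 mod 5]
  = 1    [(1/5) = 1]
Second factor (111/91):
(111/91)
  = (20/91)    [111 ≡ 20 mod 91]
  = (5/91)    [91 ≡ 3 mod 8 ⇒ (2/91)^2 = +1]
  = (91/5)    [QR: 5 ≡ 1 mod 4, sign kept]
  = (1/5)    [91 ≡ 1 mod 5]
  = 1    [(1/5) = 1]
Product: (1)·(1) = 1.

1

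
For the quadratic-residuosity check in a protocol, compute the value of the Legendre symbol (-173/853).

(-173/853)
  = (680/853)    [-173 ≡ 680 mod 853]
  = -(85/853)    [853 ≡ 5 mod 8 ⇒ (2/853)^3 = -1]
  = -(853/85)    [QR: 85 ≡ 1 mod 4, sign kept]
  = -(3/85)    [853 ≡ 3 mod 85]
  = -(85/3)    [QR: 85 ≡ 1 mod 4, sign kept]
  = -(1/3)    [85 ≡ 1 mod 3]
  = -1    [(1/3) = 1]

-1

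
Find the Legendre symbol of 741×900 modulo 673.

-1

By multiplicativity, (741·900/673) = (741/673)·(900/673).
First factor (741/673):
(741/673)
  = (68/673)    [741 ≡ 68 mod 673]
  = (17/673)    [673 ≡ 1 mod 8 ⇒ (2/673)^2 = +1]
  = (673/17)    [QR: 17 ≡ 1 mod 4, sign kept]
  = (10/17)    [673 ≡ 10 mod 17]
  = (5/17)    [17 ≡ 1 mod 8 ⇒ (2/17) = +1]
  = (17/5)    [QR: 5 ≡ 1 mod 4, sign kept]
  = (2/5)    [17 ≡ 2 mod 5]
  = -(1/5)    [5 ≡ 5 mod 8 ⇒ (2/5) = -1]
  = -1    [(1/5) = 1]
Second factor (900/673):
(900/673)
  = (227/673)    [900 ≡ 227 mod 673]
  = (673/227)    [QR: 673 ≡ 1 mod 4, sign kept]
  = (219/227)    [673 ≡ 219 mod 227]
  = -(227/219)    [QR: both ≡ 3 mod 4, sign flips]
  = -(8/219)    [227 ≡ 8 mod 219]
  = (1/219)    [219 ≡ 3 mod 8 ⇒ (2/219)^3 = -1]
  = 1    [(1/219) = 1]
Product: (-1)·(1) = -1.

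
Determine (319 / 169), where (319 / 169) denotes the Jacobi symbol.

(319 / 169)
  = (150 / 169)    [319 ≡ 150 mod 169]
  = (75 / 169)    [169 ≡ 1 mod 8 ⇒ (2 / 169) = +1]
  = (169 / 75)    [QR: 169 ≡ 1 mod 4, sign kept]
  = (19 / 75)    [169 ≡ 19 mod 75]
  = -(75 / 19)    [QR: both ≡ 3 mod 4, sign flips]
  = -(18 / 19)    [75 ≡ 18 mod 19]
  = (9 / 19)    [19 ≡ 3 mod 8 ⇒ (2 / 19) = -1]
  = (19 / 9)    [QR: 9 ≡ 1 mod 4, sign kept]
  = (1 / 9)    [19 ≡ 1 mod 9]
  = 1    [(1 / 9) = 1]

1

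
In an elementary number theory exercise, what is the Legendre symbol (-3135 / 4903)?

1

Reduce the numerator: -3135 ≡ 1768 (mod 4903), so (-3135 / 4903) = (1768 / 4903).
Factor out 2: 1768 = 2^3·221. Since 4903 ≡ 7 (mod 8), (2 / 4903) = +1, and (2 / 4903)^3 = +1. Now have (221 / 4903).
221 ≡ 1 (mod 4), so quadratic reciprocity gives (221 / 4903) = (4903 / 221). Reduce: 4903 ≡ 41 (mod 221). Now have (41 / 221).
41 ≡ 1 (mod 4), so quadratic reciprocity gives (41 / 221) = (221 / 41). Reduce: 221 ≡ 16 (mod 41). Now have (16 / 41).
Factor out 2: 16 = 2^4. Since 41 ≡ 1 (mod 8), (2 / 41) = +1, and (2 / 41)^4 = +1. Now have (1 / 41).
(1 / 41) = 1. Collecting the sign factors: 1.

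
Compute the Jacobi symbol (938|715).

1

Reduce the numerator: 938 ≡ 223 (mod 715), so (938|715) = (223|715).
Both 223 ≡ 3 and 715 ≡ 3 (mod 4), so reciprocity gives (223|715) = -(715|223). Reduce: 715 ≡ 46 (mod 223). Now have -(46|223).
Factor out 2: 46 = 2·23. Since 223 ≡ 7 (mod 8), (2|223) = +1. Now have -(23|223).
Both 23 ≡ 3 and 223 ≡ 3 (mod 4), so reciprocity gives (23|223) = -(223|23). Reduce: 223 ≡ 16 (mod 23). Now have (16|23).
Factor out 2: 16 = 2^4. Since 23 ≡ 7 (mod 8), (2|23) = +1, and (2|23)^4 = +1. Now have (1|23).
(1|23) = 1. Collecting the sign factors: 1.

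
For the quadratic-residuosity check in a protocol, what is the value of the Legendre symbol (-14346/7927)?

-1

Pull out -1: (-14346/7927) = (-1/7927)·(14346/7927). Since 7927 ≡ 3 (mod 4), (-1/7927) = -1. Now have -(14346/7927).
Reduce the numerator: 14346 ≡ 6419 (mod 7927), so (14346/7927) = (6419/7927).
Both 6419 ≡ 3 and 7927 ≡ 3 (mod 4), so reciprocity gives (6419/7927) = -(7927/6419). Reduce: 7927 ≡ 1508 (mod 6419). Now have (1508/6419).
Factor out 2: 1508 = 2^2·377. Since 6419 ≡ 3 (mod 8), (2/6419) = -1, and (2/6419)^2 = +1. Now have (377/6419).
377 ≡ 1 (mod 4), so quadratic reciprocity gives (377/6419) = (6419/377). Reduce: 6419 ≡ 10 (mod 377). Now have (10/377).
Factor out 2: 10 = 2·5. Since 377 ≡ 1 (mod 8), (2/377) = +1. Now have (5/377).
5 ≡ 1 (mod 4), so quadratic reciprocity gives (5/377) = (377/5). Reduce: 377 ≡ 2 (mod 5). Now have (2/5).
Factor out 2: 2 = 2. Since 5 ≡ 5 (mod 8), (2/5) = -1. Now have -(1/5).
(1/5) = 1. Collecting the sign factors: -1.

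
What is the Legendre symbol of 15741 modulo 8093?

1

Reduce the numerator: 15741 ≡ 7648 (mod 8093), so (15741 / 8093) = (7648 / 8093).
Factor out 2: 7648 = 2^5·239. Since 8093 ≡ 5 (mod 8), (2 / 8093) = -1, and (2 / 8093)^5 = -1. Now have -(239 / 8093).
8093 ≡ 1 (mod 4), so quadratic reciprocity gives (239 / 8093) = (8093 / 239). Reduce: 8093 ≡ 206 (mod 239). Now have -(206 / 239).
Factor out 2: 206 = 2·103. Since 239 ≡ 7 (mod 8), (2 / 239) = +1. Now have -(103 / 239).
Both 103 ≡ 3 and 239 ≡ 3 (mod 4), so reciprocity gives (103 / 239) = -(239 / 103). Reduce: 239 ≡ 33 (mod 103). Now have (33 / 103).
33 ≡ 1 (mod 4), so quadratic reciprocity gives (33 / 103) = (103 / 33). Reduce: 103 ≡ 4 (mod 33). Now have (4 / 33).
Factor out 2: 4 = 2^2. Since 33 ≡ 1 (mod 8), (2 / 33) = +1, and (2 / 33)^2 = +1. Now have (1 / 33).
(1 / 33) = 1. Collecting the sign factors: 1.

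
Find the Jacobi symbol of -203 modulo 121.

(-203|121)
  = (39|121)    [-203 ≡ 39 mod 121]
  = (121|39)    [QR: 121 ≡ 1 mod 4, sign kept]
  = (4|39)    [121 ≡ 4 mod 39]
  = (1|39)    [39 ≡ 7 mod 8 ⇒ (2|39)^2 = +1]
  = 1    [(1|39) = 1]

1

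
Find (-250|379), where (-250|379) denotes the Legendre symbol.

1

(-250|379)
  = (129|379)    [-250 ≡ 129 mod 379]
  = (379|129)    [QR: 129 ≡ 1 mod 4, sign kept]
  = (121|129)    [379 ≡ 121 mod 129]
  = (129|121)    [QR: 121 ≡ 1 mod 4, sign kept]
  = (8|121)    [129 ≡ 8 mod 121]
  = (1|121)    [121 ≡ 1 mod 8 ⇒ (2|121)^3 = +1]
  = 1    [(1|121) = 1]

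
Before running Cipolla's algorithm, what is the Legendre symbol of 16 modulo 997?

(16 / 997)
  = (1 / 997)    [997 ≡ 5 mod 8 ⇒ (2 / 997)^4 = +1]
  = 1    [(1 / 997) = 1]

1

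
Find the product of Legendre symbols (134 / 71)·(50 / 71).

-1

By multiplicativity, (134·50 / 71) = (134 / 71)·(50 / 71).
First factor (134 / 71):
(134 / 71)
  = (63 / 71)    [134 ≡ 63 mod 71]
  = -(71 / 63)    [QR: both ≡ 3 mod 4, sign flips]
  = -(8 / 63)    [71 ≡ 8 mod 63]
  = -(1 / 63)    [63 ≡ 7 mod 8 ⇒ (2 / 63)^3 = +1]
  = -1    [(1 / 63) = 1]
Second factor (50 / 71):
(50 / 71)
  = (25 / 71)    [71 ≡ 7 mod 8 ⇒ (2 / 71) = +1]
  = (71 / 25)    [QR: 25 ≡ 1 mod 4, sign kept]
  = (21 / 25)    [71 ≡ 21 mod 25]
  = (25 / 21)    [QR: 21 ≡ 1 mod 4, sign kept]
  = (4 / 21)    [25 ≡ 4 mod 21]
  = (1 / 21)    [21 ≡ 5 mod 8 ⇒ (2 / 21)^2 = +1]
  = 1    [(1 / 21) = 1]
Product: (-1)·(1) = -1.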